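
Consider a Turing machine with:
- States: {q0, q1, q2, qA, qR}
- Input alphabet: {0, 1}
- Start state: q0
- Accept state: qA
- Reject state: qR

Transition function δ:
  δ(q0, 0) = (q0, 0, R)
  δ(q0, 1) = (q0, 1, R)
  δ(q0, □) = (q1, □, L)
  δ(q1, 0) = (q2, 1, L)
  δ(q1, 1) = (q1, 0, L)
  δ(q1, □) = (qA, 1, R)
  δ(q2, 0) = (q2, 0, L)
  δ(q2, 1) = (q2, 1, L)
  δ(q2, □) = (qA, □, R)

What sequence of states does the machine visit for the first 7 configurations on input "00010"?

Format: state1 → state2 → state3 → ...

Execution trace:
Initial: [q0]00010
Step 1: δ(q0, 0) = (q0, 0, R) → 0[q0]0010
Step 2: δ(q0, 0) = (q0, 0, R) → 00[q0]010
Step 3: δ(q0, 0) = (q0, 0, R) → 000[q0]10
Step 4: δ(q0, 1) = (q0, 1, R) → 0001[q0]0
Step 5: δ(q0, 0) = (q0, 0, R) → 00010[q0]□
Step 6: δ(q0, □) = (q1, □, L) → 0001[q1]0□

State sequence: q0 → q0 → q0 → q0 → q0 → q0 → q1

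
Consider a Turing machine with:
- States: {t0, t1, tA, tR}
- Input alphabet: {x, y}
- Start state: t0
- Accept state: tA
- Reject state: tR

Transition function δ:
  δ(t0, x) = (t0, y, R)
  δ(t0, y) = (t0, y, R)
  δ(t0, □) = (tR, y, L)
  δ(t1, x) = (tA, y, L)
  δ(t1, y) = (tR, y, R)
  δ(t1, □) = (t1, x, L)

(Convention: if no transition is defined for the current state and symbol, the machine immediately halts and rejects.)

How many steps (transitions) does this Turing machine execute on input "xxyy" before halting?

Execution trace:
Initial: [t0]xxyy
Step 1: δ(t0, x) = (t0, y, R) → y[t0]xyy
Step 2: δ(t0, x) = (t0, y, R) → yy[t0]yy
Step 3: δ(t0, y) = (t0, y, R) → yyy[t0]y
Step 4: δ(t0, y) = (t0, y, R) → yyyy[t0]□
Step 5: δ(t0, □) = (tR, y, L) → yyy[tR]yy

The machine reaches the reject state tR and halts.

The machine executed 5 steps before halting.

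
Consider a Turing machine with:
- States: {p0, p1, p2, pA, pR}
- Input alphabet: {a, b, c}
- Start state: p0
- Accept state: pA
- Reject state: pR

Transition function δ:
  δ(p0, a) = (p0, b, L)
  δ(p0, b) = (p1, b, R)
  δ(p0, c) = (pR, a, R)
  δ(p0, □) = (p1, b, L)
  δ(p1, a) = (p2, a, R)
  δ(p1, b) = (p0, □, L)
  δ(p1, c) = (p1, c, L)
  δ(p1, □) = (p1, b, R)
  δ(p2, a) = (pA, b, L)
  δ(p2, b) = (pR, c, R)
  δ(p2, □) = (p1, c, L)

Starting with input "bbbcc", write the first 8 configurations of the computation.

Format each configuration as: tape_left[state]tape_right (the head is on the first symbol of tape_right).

Transitions applied:
Step 1: δ(p0, b) = (p1, b, R)
Step 2: δ(p1, b) = (p0, □, L)
Step 3: δ(p0, b) = (p1, b, R)
Step 4: δ(p1, □) = (p1, b, R)
Step 5: δ(p1, b) = (p0, □, L)
Step 6: δ(p0, b) = (p1, b, R)
Step 7: δ(p1, □) = (p1, b, R)

The first 8 configurations are:
[p0]bbbcc ⊢ b[p1]bbcc ⊢ [p0]b□bcc ⊢ b[p1]□bcc ⊢ bb[p1]bcc ⊢ b[p0]b□cc ⊢ bb[p1]□cc ⊢ bbb[p1]cc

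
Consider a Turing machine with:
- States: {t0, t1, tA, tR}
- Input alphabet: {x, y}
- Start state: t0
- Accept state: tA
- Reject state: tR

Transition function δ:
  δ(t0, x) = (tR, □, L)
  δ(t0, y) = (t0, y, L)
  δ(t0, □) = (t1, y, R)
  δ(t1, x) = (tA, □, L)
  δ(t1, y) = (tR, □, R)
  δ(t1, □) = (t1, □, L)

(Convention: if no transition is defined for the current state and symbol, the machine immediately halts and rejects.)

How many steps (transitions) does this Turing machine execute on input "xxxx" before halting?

Execution trace:
Initial: [t0]xxxx
Step 1: δ(t0, x) = (tR, □, L) → [tR]□□xxx

The machine reaches the reject state tR and halts.

The machine executed 1 step before halting.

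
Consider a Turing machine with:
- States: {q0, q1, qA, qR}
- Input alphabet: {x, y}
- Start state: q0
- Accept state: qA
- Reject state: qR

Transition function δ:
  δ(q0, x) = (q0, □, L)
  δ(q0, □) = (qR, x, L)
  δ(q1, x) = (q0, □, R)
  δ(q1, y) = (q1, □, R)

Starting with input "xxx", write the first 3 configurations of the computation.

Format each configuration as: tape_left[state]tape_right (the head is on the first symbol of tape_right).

Transitions applied:
Step 1: δ(q0, x) = (q0, □, L)
Step 2: δ(q0, □) = (qR, x, L)

The first 3 configurations are:
[q0]xxx ⊢ [q0]□□xx ⊢ [qR]□x□xx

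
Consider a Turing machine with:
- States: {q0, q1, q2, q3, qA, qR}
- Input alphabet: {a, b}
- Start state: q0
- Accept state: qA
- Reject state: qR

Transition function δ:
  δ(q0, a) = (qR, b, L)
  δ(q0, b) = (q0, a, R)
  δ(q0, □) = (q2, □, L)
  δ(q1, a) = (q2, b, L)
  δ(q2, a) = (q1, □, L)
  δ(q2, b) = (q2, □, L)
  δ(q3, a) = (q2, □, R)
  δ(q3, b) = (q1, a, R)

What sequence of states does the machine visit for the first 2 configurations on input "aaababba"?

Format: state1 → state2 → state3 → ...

Execution trace:
Initial: [q0]aaababba
Step 1: δ(q0, a) = (qR, b, L) → [qR]□baababba

The machine reaches the reject state qR and halts.

State sequence: q0 → qR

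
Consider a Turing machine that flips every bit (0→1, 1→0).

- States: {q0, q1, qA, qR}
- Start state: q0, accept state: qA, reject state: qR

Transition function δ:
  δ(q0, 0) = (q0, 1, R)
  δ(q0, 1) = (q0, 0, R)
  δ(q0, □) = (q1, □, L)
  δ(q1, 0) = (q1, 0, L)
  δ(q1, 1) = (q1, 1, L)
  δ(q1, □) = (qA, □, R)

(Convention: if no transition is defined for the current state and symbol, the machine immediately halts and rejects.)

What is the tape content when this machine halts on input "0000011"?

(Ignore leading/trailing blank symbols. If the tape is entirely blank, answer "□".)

Execution trace:
Initial: [q0]0000011
Step 1: δ(q0, 0) = (q0, 1, R) → 1[q0]000011
Step 2: δ(q0, 0) = (q0, 1, R) → 11[q0]00011
Step 3: δ(q0, 0) = (q0, 1, R) → 111[q0]0011
Step 4: δ(q0, 0) = (q0, 1, R) → 1111[q0]011
Step 5: δ(q0, 0) = (q0, 1, R) → 11111[q0]11
Step 6: δ(q0, 1) = (q0, 0, R) → 111110[q0]1
Step 7: δ(q0, 1) = (q0, 0, R) → 1111100[q0]□
Step 8: δ(q0, □) = (q1, □, L) → 111110[q1]0□
Step 9: δ(q1, 0) = (q1, 0, L) → 11111[q1]00□
Step 10: δ(q1, 0) = (q1, 0, L) → 1111[q1]100□
Step 11: δ(q1, 1) = (q1, 1, L) → 111[q1]1100□
Step 12: δ(q1, 1) = (q1, 1, L) → 11[q1]11100□
Step 13: δ(q1, 1) = (q1, 1, L) → 1[q1]111100□
Step 14: δ(q1, 1) = (q1, 1, L) → [q1]1111100□
Step 15: δ(q1, 1) = (q1, 1, L) → [q1]□1111100□
Step 16: δ(q1, □) = (qA, □, R) → □[qA]1111100□

The machine reaches the accept state qA and halts.

Final tape (ignoring leading/trailing blanks): 1111100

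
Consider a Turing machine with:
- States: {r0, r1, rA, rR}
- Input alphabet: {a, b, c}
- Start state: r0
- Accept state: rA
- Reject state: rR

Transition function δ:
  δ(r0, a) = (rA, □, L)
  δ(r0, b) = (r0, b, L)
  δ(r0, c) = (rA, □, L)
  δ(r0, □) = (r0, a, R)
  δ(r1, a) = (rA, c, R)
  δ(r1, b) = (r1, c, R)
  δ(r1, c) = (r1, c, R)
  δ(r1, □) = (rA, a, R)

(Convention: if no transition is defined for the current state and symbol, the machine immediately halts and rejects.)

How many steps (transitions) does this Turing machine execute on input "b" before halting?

Execution trace:
Initial: [r0]b
Step 1: δ(r0, b) = (r0, b, L) → [r0]□b
Step 2: δ(r0, □) = (r0, a, R) → a[r0]b
Step 3: δ(r0, b) = (r0, b, L) → [r0]ab
Step 4: δ(r0, a) = (rA, □, L) → [rA]□□b

The machine reaches the accept state rA and halts.

The machine executed 4 steps before halting.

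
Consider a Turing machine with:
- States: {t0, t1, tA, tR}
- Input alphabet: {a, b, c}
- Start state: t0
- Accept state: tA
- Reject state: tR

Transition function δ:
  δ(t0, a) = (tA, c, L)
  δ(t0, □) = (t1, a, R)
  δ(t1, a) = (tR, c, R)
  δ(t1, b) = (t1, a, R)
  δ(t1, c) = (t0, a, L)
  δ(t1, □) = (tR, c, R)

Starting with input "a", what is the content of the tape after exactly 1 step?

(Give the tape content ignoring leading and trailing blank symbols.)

Execution trace:
Initial: [t0]a
Step 1: δ(t0, a) = (tA, c, L) → [tA]□c

The machine reaches the accept state tA and halts.

After 1 step, the tape (ignoring leading/trailing blanks) is: c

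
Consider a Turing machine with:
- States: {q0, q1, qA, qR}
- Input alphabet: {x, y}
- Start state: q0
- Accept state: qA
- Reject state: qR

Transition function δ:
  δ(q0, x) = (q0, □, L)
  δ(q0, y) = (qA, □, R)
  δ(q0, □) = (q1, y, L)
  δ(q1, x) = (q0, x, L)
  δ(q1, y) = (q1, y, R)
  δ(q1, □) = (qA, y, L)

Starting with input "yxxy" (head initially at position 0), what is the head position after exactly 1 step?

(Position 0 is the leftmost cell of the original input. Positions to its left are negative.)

Execution trace (head position shown):
Step 0: [q0]yxxy  (head at position 0)
Step 1: move right → □[qA]xxy  (head at position 1)

After 1 step, the head is at position 1.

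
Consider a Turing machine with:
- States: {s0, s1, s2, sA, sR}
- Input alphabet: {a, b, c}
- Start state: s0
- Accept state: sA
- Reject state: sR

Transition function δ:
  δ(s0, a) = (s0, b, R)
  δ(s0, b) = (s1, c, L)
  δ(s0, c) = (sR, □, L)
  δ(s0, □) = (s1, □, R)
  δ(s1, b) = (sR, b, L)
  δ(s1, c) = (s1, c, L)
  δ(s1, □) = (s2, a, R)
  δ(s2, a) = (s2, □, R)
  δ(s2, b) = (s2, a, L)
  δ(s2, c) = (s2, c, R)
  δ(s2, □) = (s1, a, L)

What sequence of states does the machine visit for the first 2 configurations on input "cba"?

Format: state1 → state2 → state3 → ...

Execution trace:
Initial: [s0]cba
Step 1: δ(s0, c) = (sR, □, L) → [sR]□□ba

The machine reaches the reject state sR and halts.

State sequence: s0 → sR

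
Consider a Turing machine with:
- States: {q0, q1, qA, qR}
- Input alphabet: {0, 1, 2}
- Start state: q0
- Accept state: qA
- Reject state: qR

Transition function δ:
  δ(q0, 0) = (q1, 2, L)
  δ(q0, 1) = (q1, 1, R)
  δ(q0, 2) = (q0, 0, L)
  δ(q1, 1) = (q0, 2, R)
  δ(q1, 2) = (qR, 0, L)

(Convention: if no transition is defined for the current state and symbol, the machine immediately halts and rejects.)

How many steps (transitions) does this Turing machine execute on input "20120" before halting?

Execution trace:
Initial: [q0]20120
Step 1: δ(q0, 2) = (q0, 0, L) → [q0]□00120

No transition is defined for δ(q0, □). By convention the machine halts and rejects.

The machine executed 1 step before halting.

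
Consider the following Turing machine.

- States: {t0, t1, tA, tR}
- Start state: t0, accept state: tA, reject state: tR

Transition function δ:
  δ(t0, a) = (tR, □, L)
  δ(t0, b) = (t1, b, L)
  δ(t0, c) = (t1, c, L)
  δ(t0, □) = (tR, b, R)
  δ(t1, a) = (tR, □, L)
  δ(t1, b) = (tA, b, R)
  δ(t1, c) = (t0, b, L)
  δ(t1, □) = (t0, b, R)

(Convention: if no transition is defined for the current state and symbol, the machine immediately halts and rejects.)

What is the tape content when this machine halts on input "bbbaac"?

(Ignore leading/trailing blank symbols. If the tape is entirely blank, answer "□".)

Execution trace:
Initial: [t0]bbbaac
Step 1: δ(t0, b) = (t1, b, L) → [t1]□bbbaac
Step 2: δ(t1, □) = (t0, b, R) → b[t0]bbbaac
Step 3: δ(t0, b) = (t1, b, L) → [t1]bbbbaac
Step 4: δ(t1, b) = (tA, b, R) → b[tA]bbbaac

The machine reaches the accept state tA and halts.

Final tape (ignoring leading/trailing blanks): bbbbaac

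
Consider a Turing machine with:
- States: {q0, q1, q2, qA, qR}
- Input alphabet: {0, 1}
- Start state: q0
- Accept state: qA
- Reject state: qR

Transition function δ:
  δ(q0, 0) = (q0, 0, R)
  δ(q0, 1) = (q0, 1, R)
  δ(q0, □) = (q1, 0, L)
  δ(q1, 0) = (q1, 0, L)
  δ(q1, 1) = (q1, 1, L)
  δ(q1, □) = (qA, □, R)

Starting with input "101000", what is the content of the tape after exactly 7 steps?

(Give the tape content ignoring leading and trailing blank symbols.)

Execution trace:
Initial: [q0]101000
Step 1: δ(q0, 1) = (q0, 1, R) → 1[q0]01000
Step 2: δ(q0, 0) = (q0, 0, R) → 10[q0]1000
Step 3: δ(q0, 1) = (q0, 1, R) → 101[q0]000
Step 4: δ(q0, 0) = (q0, 0, R) → 1010[q0]00
Step 5: δ(q0, 0) = (q0, 0, R) → 10100[q0]0
Step 6: δ(q0, 0) = (q0, 0, R) → 101000[q0]□
Step 7: δ(q0, □) = (q1, 0, L) → 10100[q1]00

After 7 steps, the tape (ignoring leading/trailing blanks) is: 1010000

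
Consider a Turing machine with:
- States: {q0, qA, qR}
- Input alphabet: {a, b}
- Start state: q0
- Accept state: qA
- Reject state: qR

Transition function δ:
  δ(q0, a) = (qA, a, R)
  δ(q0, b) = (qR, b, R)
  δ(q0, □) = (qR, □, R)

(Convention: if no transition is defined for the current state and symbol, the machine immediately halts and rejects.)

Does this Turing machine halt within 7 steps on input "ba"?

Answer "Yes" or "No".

Execution trace:
Initial: [q0]ba
Step 1: δ(q0, b) = (qR, b, R) → b[qR]a

The machine reaches the reject state qR and halts.
The machine halted after 1 step (within the 7-step bound).

Answer: Yes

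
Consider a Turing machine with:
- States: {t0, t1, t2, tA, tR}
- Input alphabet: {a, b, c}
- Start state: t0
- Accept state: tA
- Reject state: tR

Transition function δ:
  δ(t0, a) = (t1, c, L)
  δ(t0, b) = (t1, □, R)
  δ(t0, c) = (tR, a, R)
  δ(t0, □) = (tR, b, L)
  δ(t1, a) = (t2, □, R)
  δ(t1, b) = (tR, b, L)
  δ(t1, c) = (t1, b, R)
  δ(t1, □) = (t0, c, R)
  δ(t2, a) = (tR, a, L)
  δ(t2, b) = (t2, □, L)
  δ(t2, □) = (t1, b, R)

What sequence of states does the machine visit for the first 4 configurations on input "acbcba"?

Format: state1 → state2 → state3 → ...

Execution trace:
Initial: [t0]acbcba
Step 1: δ(t0, a) = (t1, c, L) → [t1]□ccbcba
Step 2: δ(t1, □) = (t0, c, R) → c[t0]ccbcba
Step 3: δ(t0, c) = (tR, a, R) → ca[tR]cbcba

The machine reaches the reject state tR and halts.

State sequence: t0 → t1 → t0 → tR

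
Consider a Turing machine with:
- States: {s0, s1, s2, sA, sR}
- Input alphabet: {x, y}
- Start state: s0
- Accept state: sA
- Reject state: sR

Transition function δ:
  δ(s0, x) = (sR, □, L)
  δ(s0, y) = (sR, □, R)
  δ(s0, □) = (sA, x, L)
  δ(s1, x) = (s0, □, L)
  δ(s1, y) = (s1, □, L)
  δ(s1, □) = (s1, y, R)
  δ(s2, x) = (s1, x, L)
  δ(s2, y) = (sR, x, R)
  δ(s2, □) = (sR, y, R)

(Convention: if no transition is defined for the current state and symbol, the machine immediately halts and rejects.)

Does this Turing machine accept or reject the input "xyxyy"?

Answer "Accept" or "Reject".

Execution trace:
Initial: [s0]xyxyy
Step 1: δ(s0, x) = (sR, □, L) → [sR]□□yxyy

The machine reaches the reject state sR and halts.

Answer: Reject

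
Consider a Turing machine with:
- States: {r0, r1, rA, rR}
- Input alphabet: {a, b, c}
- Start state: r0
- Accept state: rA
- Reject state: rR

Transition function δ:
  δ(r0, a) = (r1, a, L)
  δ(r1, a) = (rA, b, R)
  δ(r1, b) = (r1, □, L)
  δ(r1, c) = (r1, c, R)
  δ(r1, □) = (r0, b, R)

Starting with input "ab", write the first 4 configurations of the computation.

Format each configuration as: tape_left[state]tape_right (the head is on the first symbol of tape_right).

Transitions applied:
Step 1: δ(r0, a) = (r1, a, L)
Step 2: δ(r1, □) = (r0, b, R)
Step 3: δ(r0, a) = (r1, a, L)

The first 4 configurations are:
[r0]ab ⊢ [r1]□ab ⊢ b[r0]ab ⊢ [r1]bab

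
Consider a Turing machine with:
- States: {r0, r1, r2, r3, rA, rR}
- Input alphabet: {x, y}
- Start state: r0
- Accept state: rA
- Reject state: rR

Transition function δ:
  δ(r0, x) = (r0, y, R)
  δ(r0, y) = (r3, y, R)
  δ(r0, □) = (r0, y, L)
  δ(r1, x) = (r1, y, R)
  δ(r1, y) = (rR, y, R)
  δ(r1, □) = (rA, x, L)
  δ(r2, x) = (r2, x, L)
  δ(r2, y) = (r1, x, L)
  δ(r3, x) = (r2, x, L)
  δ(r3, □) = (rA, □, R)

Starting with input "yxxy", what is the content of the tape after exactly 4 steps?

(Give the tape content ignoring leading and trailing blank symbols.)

Execution trace:
Initial: [r0]yxxy
Step 1: δ(r0, y) = (r3, y, R) → y[r3]xxy
Step 2: δ(r3, x) = (r2, x, L) → [r2]yxxy
Step 3: δ(r2, y) = (r1, x, L) → [r1]□xxxy
Step 4: δ(r1, □) = (rA, x, L) → [rA]□xxxxy

The machine reaches the accept state rA and halts.

After 4 steps, the tape (ignoring leading/trailing blanks) is: xxxxy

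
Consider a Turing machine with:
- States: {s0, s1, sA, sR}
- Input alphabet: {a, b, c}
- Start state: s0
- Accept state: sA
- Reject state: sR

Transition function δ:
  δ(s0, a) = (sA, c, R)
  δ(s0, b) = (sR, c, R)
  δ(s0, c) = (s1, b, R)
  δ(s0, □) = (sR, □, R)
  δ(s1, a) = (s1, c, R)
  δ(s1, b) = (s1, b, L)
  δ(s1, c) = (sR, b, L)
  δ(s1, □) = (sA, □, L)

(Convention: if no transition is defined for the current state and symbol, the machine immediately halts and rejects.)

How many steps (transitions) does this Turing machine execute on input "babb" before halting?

Execution trace:
Initial: [s0]babb
Step 1: δ(s0, b) = (sR, c, R) → c[sR]abb

The machine reaches the reject state sR and halts.

The machine executed 1 step before halting.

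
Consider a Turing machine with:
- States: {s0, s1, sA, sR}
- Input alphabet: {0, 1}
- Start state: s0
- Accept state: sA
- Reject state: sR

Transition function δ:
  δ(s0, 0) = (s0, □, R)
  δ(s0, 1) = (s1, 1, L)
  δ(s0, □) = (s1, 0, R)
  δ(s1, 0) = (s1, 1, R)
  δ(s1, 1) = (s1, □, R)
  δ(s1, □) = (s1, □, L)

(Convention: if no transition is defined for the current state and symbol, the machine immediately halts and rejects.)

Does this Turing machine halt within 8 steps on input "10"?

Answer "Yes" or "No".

Execution trace:
Initial: [s0]10
Step 1: δ(s0, 1) = (s1, 1, L) → [s1]□10
Step 2: δ(s1, □) = (s1, □, L) → [s1]□□10
Step 3: δ(s1, □) = (s1, □, L) → [s1]□□□10
Step 4: δ(s1, □) = (s1, □, L) → [s1]□□□□10
Step 5: δ(s1, □) = (s1, □, L) → [s1]□□□□□10
Step 6: δ(s1, □) = (s1, □, L) → [s1]□□□□□□10
Step 7: δ(s1, □) = (s1, □, L) → [s1]□□□□□□□10
Step 8: δ(s1, □) = (s1, □, L) → [s1]□□□□□□□□10

The machine has not reached a halting state after 8 steps.
The machine did not halt within the 8-step bound.

Answer: No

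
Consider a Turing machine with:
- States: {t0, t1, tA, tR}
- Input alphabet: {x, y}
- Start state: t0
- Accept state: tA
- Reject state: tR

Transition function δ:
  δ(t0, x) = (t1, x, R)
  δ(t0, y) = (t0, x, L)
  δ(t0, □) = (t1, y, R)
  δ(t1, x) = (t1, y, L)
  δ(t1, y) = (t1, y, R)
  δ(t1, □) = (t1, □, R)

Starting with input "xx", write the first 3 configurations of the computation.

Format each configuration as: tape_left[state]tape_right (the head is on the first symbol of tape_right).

Transitions applied:
Step 1: δ(t0, x) = (t1, x, R)
Step 2: δ(t1, x) = (t1, y, L)

The first 3 configurations are:
[t0]xx ⊢ x[t1]x ⊢ [t1]xy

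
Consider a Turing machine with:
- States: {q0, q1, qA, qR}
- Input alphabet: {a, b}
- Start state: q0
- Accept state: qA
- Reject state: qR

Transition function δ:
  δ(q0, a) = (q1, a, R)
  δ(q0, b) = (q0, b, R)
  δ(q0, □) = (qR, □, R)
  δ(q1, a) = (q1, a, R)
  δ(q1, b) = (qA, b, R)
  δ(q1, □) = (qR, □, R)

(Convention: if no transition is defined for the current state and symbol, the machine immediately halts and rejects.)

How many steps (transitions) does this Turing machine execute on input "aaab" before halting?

Execution trace:
Initial: [q0]aaab
Step 1: δ(q0, a) = (q1, a, R) → a[q1]aab
Step 2: δ(q1, a) = (q1, a, R) → aa[q1]ab
Step 3: δ(q1, a) = (q1, a, R) → aaa[q1]b
Step 4: δ(q1, b) = (qA, b, R) → aaab[qA]□

The machine reaches the accept state qA and halts.

The machine executed 4 steps before halting.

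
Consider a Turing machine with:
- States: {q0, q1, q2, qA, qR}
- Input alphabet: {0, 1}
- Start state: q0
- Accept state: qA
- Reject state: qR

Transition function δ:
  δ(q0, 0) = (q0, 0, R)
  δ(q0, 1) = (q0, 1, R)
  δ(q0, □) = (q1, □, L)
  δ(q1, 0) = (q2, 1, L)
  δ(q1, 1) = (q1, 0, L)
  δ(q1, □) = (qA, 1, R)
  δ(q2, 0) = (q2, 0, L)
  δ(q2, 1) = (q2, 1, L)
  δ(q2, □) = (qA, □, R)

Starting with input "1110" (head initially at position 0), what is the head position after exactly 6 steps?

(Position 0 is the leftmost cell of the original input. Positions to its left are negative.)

Execution trace (head position shown):
Step 0: [q0]1110  (head at position 0)
Step 1: move right → 1[q0]110  (head at position 1)
Step 2: move right → 11[q0]10  (head at position 2)
Step 3: move right → 111[q0]0  (head at position 3)
Step 4: move right → 1110[q0]□  (head at position 4)
Step 5: move left → 111[q1]0□  (head at position 3)
Step 6: move left → 11[q2]11□  (head at position 2)

After 6 steps, the head is at position 2.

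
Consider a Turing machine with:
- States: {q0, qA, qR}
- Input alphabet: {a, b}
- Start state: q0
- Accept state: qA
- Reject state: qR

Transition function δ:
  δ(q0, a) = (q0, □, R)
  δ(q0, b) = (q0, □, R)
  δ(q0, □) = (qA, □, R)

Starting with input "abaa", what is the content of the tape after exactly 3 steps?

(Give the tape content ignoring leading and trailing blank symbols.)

Execution trace:
Initial: [q0]abaa
Step 1: δ(q0, a) = (q0, □, R) → □[q0]baa
Step 2: δ(q0, b) = (q0, □, R) → □□[q0]aa
Step 3: δ(q0, a) = (q0, □, R) → □□□[q0]a

After 3 steps, the tape (ignoring leading/trailing blanks) is: a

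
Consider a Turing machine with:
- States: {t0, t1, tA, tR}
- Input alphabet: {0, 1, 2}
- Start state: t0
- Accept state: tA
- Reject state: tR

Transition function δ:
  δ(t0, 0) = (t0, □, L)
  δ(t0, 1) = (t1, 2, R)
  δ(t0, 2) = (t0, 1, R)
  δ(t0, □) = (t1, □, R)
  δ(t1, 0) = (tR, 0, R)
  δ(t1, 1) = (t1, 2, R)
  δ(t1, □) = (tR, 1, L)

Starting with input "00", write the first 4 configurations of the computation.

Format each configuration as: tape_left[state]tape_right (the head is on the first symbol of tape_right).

Transitions applied:
Step 1: δ(t0, 0) = (t0, □, L)
Step 2: δ(t0, □) = (t1, □, R)
Step 3: δ(t1, □) = (tR, 1, L)

The first 4 configurations are:
[t0]00 ⊢ [t0]□□0 ⊢ □[t1]□0 ⊢ [tR]□10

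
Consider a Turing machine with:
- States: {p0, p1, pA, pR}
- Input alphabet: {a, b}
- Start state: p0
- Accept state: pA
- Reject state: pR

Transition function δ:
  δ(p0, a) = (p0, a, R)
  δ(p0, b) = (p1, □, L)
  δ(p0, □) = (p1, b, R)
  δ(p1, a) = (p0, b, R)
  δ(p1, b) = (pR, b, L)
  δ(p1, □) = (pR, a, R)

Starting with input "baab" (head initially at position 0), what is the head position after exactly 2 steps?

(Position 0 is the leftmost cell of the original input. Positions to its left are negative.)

Execution trace (head position shown):
Step 0: [p0]baab  (head at position 0)
Step 1: move left → [p1]□□aab  (head at position -1)
Step 2: move right → a[pR]□aab  (head at position 0)

After 2 steps, the head is at position 0.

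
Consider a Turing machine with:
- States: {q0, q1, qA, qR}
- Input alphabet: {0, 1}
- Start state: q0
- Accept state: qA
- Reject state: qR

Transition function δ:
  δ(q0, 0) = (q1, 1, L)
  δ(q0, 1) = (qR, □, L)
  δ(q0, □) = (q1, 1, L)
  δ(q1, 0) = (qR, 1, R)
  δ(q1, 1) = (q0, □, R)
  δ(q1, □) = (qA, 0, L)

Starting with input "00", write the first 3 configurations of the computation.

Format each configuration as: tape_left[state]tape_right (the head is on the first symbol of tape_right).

Transitions applied:
Step 1: δ(q0, 0) = (q1, 1, L)
Step 2: δ(q1, □) = (qA, 0, L)

The first 3 configurations are:
[q0]00 ⊢ [q1]□10 ⊢ [qA]□010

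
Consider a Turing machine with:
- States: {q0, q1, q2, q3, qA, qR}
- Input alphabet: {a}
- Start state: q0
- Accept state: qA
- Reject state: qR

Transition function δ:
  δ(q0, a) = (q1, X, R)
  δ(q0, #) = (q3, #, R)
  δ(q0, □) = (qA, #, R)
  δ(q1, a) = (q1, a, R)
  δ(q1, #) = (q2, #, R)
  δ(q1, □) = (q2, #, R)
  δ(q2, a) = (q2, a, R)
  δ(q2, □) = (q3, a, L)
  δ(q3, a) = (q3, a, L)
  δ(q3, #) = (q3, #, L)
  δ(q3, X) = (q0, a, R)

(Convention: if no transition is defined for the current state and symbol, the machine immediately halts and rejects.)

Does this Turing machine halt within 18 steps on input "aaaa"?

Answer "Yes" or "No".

Execution trace:
Initial: [q0]aaaa
Step 1: δ(q0, a) = (q1, X, R) → X[q1]aaa
Step 2: δ(q1, a) = (q1, a, R) → Xa[q1]aa
Step 3: δ(q1, a) = (q1, a, R) → Xaa[q1]a
Step 4: δ(q1, a) = (q1, a, R) → Xaaa[q1]□
Step 5: δ(q1, □) = (q2, #, R) → Xaaa#[q2]□
Step 6: δ(q2, □) = (q3, a, L) → Xaaa[q3]#a
Step 7: δ(q3, #) = (q3, #, L) → Xaa[q3]a#a
Step 8: δ(q3, a) = (q3, a, L) → Xa[q3]aa#a
Step 9: δ(q3, a) = (q3, a, L) → X[q3]aaa#a
Step 10: δ(q3, a) = (q3, a, L) → [q3]Xaaa#a
Step 11: δ(q3, X) = (q0, a, R) → a[q0]aaa#a
Step 12: δ(q0, a) = (q1, X, R) → aX[q1]aa#a
Step 13: δ(q1, a) = (q1, a, R) → aXa[q1]a#a
Step 14: δ(q1, a) = (q1, a, R) → aXaa[q1]#a
Step 15: δ(q1, #) = (q2, #, R) → aXaa#[q2]a
Step 16: δ(q2, a) = (q2, a, R) → aXaa#a[q2]□
Step 17: δ(q2, □) = (q3, a, L) → aXaa#[q3]aa
Step 18: δ(q3, a) = (q3, a, L) → aXaa[q3]#aa

The machine has not reached a halting state after 18 steps.
The machine did not halt within the 18-step bound.

Answer: No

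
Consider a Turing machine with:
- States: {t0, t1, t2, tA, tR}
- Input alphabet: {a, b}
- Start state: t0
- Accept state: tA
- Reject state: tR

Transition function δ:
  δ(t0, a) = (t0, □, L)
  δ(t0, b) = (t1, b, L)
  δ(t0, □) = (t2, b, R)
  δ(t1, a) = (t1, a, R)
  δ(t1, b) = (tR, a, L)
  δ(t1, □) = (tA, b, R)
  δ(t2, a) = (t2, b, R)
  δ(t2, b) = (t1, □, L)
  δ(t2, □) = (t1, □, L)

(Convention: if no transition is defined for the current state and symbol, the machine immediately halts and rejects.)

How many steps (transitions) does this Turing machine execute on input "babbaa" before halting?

Execution trace:
Initial: [t0]babbaa
Step 1: δ(t0, b) = (t1, b, L) → [t1]□babbaa
Step 2: δ(t1, □) = (tA, b, R) → b[tA]babbaa

The machine reaches the accept state tA and halts.

The machine executed 2 steps before halting.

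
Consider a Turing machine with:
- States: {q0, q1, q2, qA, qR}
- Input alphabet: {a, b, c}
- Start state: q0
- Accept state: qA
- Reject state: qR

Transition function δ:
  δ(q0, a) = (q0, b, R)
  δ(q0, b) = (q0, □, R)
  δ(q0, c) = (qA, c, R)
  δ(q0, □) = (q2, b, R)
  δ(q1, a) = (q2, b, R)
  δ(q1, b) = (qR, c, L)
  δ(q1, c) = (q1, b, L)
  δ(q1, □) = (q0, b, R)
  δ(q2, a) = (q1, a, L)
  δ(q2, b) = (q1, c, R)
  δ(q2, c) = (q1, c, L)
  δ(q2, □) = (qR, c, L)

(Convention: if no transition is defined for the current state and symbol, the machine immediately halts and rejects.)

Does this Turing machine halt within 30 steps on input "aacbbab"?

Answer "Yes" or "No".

Execution trace:
Initial: [q0]aacbbab
Step 1: δ(q0, a) = (q0, b, R) → b[q0]acbbab
Step 2: δ(q0, a) = (q0, b, R) → bb[q0]cbbab
Step 3: δ(q0, c) = (qA, c, R) → bbc[qA]bbab

The machine reaches the accept state qA and halts.
The machine halted after 3 steps (within the 30-step bound).

Answer: Yes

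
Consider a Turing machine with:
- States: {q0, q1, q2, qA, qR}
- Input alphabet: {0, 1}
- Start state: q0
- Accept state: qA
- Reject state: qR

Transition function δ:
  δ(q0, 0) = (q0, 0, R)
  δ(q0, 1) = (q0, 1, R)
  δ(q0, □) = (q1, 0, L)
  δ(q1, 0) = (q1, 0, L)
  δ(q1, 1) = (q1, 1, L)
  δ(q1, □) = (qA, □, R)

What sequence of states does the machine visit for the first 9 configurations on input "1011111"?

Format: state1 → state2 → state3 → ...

Execution trace:
Initial: [q0]1011111
Step 1: δ(q0, 1) = (q0, 1, R) → 1[q0]011111
Step 2: δ(q0, 0) = (q0, 0, R) → 10[q0]11111
Step 3: δ(q0, 1) = (q0, 1, R) → 101[q0]1111
Step 4: δ(q0, 1) = (q0, 1, R) → 1011[q0]111
Step 5: δ(q0, 1) = (q0, 1, R) → 10111[q0]11
Step 6: δ(q0, 1) = (q0, 1, R) → 101111[q0]1
Step 7: δ(q0, 1) = (q0, 1, R) → 1011111[q0]□
Step 8: δ(q0, □) = (q1, 0, L) → 101111[q1]10

State sequence: q0 → q0 → q0 → q0 → q0 → q0 → q0 → q0 → q1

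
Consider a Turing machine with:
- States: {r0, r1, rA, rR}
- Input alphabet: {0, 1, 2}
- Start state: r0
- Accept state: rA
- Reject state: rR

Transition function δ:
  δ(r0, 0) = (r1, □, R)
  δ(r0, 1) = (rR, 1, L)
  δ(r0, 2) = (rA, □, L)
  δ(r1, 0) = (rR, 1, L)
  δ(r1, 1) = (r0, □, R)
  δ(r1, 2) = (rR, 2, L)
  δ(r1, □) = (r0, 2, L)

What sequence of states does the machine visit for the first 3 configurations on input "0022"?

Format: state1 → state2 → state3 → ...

Execution trace:
Initial: [r0]0022
Step 1: δ(r0, 0) = (r1, □, R) → □[r1]022
Step 2: δ(r1, 0) = (rR, 1, L) → [rR]□122

The machine reaches the reject state rR and halts.

State sequence: r0 → r1 → rR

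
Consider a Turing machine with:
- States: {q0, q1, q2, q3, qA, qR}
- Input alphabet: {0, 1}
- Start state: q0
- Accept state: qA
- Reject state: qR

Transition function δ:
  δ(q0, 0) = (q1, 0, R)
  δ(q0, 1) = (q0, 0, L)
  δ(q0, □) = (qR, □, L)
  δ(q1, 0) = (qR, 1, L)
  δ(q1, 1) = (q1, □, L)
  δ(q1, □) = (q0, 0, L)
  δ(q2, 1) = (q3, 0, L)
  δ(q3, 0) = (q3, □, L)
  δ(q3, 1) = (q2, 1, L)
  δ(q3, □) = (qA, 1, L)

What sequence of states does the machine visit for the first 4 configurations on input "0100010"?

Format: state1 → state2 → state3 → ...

Execution trace:
Initial: [q0]0100010
Step 1: δ(q0, 0) = (q1, 0, R) → 0[q1]100010
Step 2: δ(q1, 1) = (q1, □, L) → [q1]0□00010
Step 3: δ(q1, 0) = (qR, 1, L) → [qR]□1□00010

The machine reaches the reject state qR and halts.

State sequence: q0 → q1 → q1 → qR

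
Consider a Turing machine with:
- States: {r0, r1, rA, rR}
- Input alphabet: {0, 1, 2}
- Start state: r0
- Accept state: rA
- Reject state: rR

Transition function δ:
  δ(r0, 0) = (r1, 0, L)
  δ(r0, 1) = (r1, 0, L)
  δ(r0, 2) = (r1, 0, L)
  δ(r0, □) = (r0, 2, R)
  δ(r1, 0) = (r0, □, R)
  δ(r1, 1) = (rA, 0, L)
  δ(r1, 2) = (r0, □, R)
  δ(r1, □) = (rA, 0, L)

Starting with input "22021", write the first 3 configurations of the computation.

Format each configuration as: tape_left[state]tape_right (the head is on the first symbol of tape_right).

Transitions applied:
Step 1: δ(r0, 2) = (r1, 0, L)
Step 2: δ(r1, □) = (rA, 0, L)

The first 3 configurations are:
[r0]22021 ⊢ [r1]□02021 ⊢ [rA]□002021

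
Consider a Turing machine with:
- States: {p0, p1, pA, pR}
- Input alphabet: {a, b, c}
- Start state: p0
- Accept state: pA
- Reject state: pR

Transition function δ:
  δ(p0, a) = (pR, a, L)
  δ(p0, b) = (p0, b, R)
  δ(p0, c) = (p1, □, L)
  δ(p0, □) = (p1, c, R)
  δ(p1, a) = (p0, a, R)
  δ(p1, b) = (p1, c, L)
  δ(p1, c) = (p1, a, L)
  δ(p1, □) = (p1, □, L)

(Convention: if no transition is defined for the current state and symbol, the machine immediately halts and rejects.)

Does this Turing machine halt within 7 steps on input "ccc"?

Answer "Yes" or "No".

Execution trace:
Initial: [p0]ccc
Step 1: δ(p0, c) = (p1, □, L) → [p1]□□cc
Step 2: δ(p1, □) = (p1, □, L) → [p1]□□□cc
Step 3: δ(p1, □) = (p1, □, L) → [p1]□□□□cc
Step 4: δ(p1, □) = (p1, □, L) → [p1]□□□□□cc
Step 5: δ(p1, □) = (p1, □, L) → [p1]□□□□□□cc
Step 6: δ(p1, □) = (p1, □, L) → [p1]□□□□□□□cc
Step 7: δ(p1, □) = (p1, □, L) → [p1]□□□□□□□□cc

The machine has not reached a halting state after 7 steps.
The machine did not halt within the 7-step bound.

Answer: No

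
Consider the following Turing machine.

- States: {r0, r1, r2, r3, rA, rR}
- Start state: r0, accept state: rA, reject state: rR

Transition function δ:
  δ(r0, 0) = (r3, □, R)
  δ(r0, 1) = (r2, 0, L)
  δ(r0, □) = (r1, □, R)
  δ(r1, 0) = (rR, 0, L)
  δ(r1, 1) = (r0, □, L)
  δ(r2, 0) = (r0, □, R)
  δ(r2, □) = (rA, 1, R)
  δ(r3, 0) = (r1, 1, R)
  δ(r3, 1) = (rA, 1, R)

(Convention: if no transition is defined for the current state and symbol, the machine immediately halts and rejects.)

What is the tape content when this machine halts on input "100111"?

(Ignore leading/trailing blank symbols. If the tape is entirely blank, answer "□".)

Execution trace:
Initial: [r0]100111
Step 1: δ(r0, 1) = (r2, 0, L) → [r2]□000111
Step 2: δ(r2, □) = (rA, 1, R) → 1[rA]000111

The machine reaches the accept state rA and halts.

Final tape (ignoring leading/trailing blanks): 1000111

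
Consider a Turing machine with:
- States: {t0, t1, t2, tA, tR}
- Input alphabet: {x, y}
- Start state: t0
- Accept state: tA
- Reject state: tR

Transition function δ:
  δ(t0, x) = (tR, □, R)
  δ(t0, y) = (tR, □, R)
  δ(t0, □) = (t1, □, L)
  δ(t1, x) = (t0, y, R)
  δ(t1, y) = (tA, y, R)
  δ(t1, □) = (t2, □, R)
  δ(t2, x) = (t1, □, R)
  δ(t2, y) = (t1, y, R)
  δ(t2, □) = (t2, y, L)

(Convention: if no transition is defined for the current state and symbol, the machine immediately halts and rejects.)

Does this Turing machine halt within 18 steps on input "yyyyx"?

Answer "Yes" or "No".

Execution trace:
Initial: [t0]yyyyx
Step 1: δ(t0, y) = (tR, □, R) → □[tR]yyyx

The machine reaches the reject state tR and halts.
The machine halted after 1 step (within the 18-step bound).

Answer: Yes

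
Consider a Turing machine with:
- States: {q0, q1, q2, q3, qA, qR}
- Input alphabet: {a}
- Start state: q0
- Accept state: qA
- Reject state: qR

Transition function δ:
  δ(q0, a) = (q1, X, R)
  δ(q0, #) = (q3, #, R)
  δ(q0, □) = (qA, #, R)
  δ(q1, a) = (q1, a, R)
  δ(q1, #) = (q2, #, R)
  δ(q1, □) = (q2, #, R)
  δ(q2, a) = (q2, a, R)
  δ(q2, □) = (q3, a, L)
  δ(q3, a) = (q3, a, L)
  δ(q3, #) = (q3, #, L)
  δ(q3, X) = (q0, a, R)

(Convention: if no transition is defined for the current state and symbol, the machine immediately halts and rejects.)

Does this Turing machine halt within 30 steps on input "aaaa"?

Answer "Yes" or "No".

Execution trace:
Initial: [q0]aaaa
Step 1: δ(q0, a) = (q1, X, R) → X[q1]aaa
Step 2: δ(q1, a) = (q1, a, R) → Xa[q1]aa
Step 3: δ(q1, a) = (q1, a, R) → Xaa[q1]a
Step 4: δ(q1, a) = (q1, a, R) → Xaaa[q1]□
Step 5: δ(q1, □) = (q2, #, R) → Xaaa#[q2]□
Step 6: δ(q2, □) = (q3, a, L) → Xaaa[q3]#a
Step 7: δ(q3, #) = (q3, #, L) → Xaa[q3]a#a
Step 8: δ(q3, a) = (q3, a, L) → Xa[q3]aa#a
Step 9: δ(q3, a) = (q3, a, L) → X[q3]aaa#a
Step 10: δ(q3, a) = (q3, a, L) → [q3]Xaaa#a
Step 11: δ(q3, X) = (q0, a, R) → a[q0]aaa#a
Step 12: δ(q0, a) = (q1, X, R) → aX[q1]aa#a
Step 13: δ(q1, a) = (q1, a, R) → aXa[q1]a#a
Step 14: δ(q1, a) = (q1, a, R) → aXaa[q1]#a
Step 15: δ(q1, #) = (q2, #, R) → aXaa#[q2]a
Step 16: δ(q2, a) = (q2, a, R) → aXaa#a[q2]□
Step 17: δ(q2, □) = (q3, a, L) → aXaa#[q3]aa
Step 18: δ(q3, a) = (q3, a, L) → aXaa[q3]#aa
Step 19: δ(q3, #) = (q3, #, L) → aXa[q3]a#aa
Step 20: δ(q3, a) = (q3, a, L) → aX[q3]aa#aa
Step 21: δ(q3, a) = (q3, a, L) → a[q3]Xaa#aa
Step 22: δ(q3, X) = (q0, a, R) → aa[q0]aa#aa
Step 23: δ(q0, a) = (q1, X, R) → aaX[q1]a#aa
Step 24: δ(q1, a) = (q1, a, R) → aaXa[q1]#aa
Step 25: δ(q1, #) = (q2, #, R) → aaXa#[q2]aa
Step 26: δ(q2, a) = (q2, a, R) → aaXa#a[q2]a
Step 27: δ(q2, a) = (q2, a, R) → aaXa#aa[q2]□
Step 28: δ(q2, □) = (q3, a, L) → aaXa#a[q3]aa
Step 29: δ(q3, a) = (q3, a, L) → aaXa#[q3]aaa
Step 30: δ(q3, a) = (q3, a, L) → aaXa[q3]#aaa

The machine has not reached a halting state after 30 steps.
The machine did not halt within the 30-step bound.

Answer: No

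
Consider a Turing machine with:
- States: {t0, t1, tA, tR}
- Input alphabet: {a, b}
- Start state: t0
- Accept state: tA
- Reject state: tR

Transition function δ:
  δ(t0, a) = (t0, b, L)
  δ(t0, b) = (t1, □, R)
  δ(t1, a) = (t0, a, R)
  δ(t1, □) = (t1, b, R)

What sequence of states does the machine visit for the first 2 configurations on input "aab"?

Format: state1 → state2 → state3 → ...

Execution trace:
Initial: [t0]aab
Step 1: δ(t0, a) = (t0, b, L) → [t0]□bab

No transition is defined for δ(t0, □). By convention the machine halts and rejects.

State sequence: t0 → t0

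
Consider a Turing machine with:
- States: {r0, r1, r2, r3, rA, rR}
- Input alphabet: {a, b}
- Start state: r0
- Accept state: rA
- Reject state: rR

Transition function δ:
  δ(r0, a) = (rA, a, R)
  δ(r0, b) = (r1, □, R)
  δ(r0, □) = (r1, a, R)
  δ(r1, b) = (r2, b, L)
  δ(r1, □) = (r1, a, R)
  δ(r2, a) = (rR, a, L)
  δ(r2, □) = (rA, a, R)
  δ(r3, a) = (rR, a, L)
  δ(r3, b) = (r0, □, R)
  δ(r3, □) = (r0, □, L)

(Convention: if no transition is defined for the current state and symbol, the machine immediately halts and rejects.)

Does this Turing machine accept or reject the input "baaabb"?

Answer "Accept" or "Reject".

Execution trace:
Initial: [r0]baaabb
Step 1: δ(r0, b) = (r1, □, R) → □[r1]aaabb

No transition is defined for δ(r1, a). By convention the machine halts and rejects.

Answer: Reject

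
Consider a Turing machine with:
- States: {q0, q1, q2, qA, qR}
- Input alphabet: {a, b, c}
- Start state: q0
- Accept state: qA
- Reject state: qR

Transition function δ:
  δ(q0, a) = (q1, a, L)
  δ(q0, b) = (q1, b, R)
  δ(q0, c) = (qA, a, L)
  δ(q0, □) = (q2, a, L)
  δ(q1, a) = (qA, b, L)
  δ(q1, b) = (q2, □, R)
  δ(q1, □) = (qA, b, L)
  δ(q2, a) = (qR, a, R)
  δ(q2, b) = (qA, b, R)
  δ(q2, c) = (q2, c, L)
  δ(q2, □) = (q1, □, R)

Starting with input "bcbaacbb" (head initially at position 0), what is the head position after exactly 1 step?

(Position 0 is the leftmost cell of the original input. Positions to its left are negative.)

Execution trace (head position shown):
Step 0: [q0]bcbaacbb  (head at position 0)
Step 1: move right → b[q1]cbaacbb  (head at position 1)

After 1 step, the head is at position 1.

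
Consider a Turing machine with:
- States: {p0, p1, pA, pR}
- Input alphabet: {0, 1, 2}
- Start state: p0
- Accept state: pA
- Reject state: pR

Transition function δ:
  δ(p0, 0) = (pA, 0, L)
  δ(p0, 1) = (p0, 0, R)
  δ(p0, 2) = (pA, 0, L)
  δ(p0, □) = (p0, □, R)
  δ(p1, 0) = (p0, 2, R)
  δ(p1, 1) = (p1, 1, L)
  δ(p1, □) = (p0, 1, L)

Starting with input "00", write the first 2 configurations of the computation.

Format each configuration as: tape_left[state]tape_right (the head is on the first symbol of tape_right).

Transitions applied:
Step 1: δ(p0, 0) = (pA, 0, L)

The first 2 configurations are:
[p0]00 ⊢ [pA]□00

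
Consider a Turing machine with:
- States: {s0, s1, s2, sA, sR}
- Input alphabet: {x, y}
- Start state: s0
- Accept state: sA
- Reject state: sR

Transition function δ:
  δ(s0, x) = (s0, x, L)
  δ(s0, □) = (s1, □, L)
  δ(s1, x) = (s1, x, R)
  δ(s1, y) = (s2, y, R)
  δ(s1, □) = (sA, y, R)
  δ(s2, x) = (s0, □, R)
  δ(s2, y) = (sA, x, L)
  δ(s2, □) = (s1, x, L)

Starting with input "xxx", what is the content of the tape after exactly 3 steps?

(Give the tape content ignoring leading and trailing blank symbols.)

Execution trace:
Initial: [s0]xxx
Step 1: δ(s0, x) = (s0, x, L) → [s0]□xxx
Step 2: δ(s0, □) = (s1, □, L) → [s1]□□xxx
Step 3: δ(s1, □) = (sA, y, R) → y[sA]□xxx

The machine reaches the accept state sA and halts.

After 3 steps, the tape (ignoring leading/trailing blanks) is: y□xxx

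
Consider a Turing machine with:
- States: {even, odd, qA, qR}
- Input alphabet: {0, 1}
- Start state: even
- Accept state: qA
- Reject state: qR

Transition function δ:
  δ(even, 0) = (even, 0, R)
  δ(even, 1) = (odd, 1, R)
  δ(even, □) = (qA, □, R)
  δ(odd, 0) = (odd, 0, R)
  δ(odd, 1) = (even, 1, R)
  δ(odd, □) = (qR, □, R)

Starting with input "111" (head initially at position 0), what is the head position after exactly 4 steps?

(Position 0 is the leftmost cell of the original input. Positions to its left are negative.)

Execution trace (head position shown):
Step 0: [even]111  (head at position 0)
Step 1: move right → 1[odd]11  (head at position 1)
Step 2: move right → 11[even]1  (head at position 2)
Step 3: move right → 111[odd]□  (head at position 3)
Step 4: move right → 111□[qR]□  (head at position 4)

After 4 steps, the head is at position 4.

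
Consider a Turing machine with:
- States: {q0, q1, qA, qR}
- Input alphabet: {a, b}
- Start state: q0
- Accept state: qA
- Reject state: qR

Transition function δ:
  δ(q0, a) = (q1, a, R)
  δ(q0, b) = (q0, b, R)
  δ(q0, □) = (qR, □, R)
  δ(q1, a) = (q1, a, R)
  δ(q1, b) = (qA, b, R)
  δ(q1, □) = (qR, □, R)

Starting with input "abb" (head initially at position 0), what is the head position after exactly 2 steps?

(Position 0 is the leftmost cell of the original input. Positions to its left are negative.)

Execution trace (head position shown):
Step 0: [q0]abb  (head at position 0)
Step 1: move right → a[q1]bb  (head at position 1)
Step 2: move right → ab[qA]b  (head at position 2)

After 2 steps, the head is at position 2.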